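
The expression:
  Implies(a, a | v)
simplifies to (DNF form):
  True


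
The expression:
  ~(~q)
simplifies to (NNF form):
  q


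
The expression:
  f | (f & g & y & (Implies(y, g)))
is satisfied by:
  {f: True}


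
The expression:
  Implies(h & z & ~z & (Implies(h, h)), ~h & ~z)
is always true.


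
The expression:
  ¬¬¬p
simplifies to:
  ¬p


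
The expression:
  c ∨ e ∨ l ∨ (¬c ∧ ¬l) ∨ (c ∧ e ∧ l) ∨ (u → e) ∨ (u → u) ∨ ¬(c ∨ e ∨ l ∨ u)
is always true.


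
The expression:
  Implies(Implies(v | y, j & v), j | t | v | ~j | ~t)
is always true.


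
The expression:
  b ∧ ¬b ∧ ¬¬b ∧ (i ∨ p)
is never true.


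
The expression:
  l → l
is always true.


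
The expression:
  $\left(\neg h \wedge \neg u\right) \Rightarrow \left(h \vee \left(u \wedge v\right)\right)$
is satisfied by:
  {u: True, h: True}
  {u: True, h: False}
  {h: True, u: False}


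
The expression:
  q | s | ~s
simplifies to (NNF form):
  True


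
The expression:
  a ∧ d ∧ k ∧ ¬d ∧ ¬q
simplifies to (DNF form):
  False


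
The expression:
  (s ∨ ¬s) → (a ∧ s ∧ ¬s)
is never true.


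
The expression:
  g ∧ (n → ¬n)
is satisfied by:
  {g: True, n: False}


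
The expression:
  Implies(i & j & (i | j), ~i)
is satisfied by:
  {i: False, j: False}
  {j: True, i: False}
  {i: True, j: False}


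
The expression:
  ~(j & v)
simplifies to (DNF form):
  ~j | ~v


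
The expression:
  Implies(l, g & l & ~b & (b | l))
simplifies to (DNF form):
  ~l | (g & ~b)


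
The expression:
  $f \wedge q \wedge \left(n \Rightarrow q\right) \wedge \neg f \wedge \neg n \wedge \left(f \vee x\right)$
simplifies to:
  $\text{False}$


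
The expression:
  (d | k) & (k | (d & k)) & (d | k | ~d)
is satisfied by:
  {k: True}


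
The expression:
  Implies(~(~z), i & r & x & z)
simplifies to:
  ~z | (i & r & x)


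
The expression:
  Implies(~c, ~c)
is always true.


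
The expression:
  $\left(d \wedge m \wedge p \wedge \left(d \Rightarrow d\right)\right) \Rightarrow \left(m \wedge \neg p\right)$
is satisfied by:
  {p: False, m: False, d: False}
  {d: True, p: False, m: False}
  {m: True, p: False, d: False}
  {d: True, m: True, p: False}
  {p: True, d: False, m: False}
  {d: True, p: True, m: False}
  {m: True, p: True, d: False}


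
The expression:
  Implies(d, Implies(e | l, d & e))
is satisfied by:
  {e: True, l: False, d: False}
  {l: False, d: False, e: False}
  {d: True, e: True, l: False}
  {d: True, l: False, e: False}
  {e: True, l: True, d: False}
  {l: True, e: False, d: False}
  {d: True, l: True, e: True}


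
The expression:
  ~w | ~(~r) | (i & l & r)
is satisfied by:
  {r: True, w: False}
  {w: False, r: False}
  {w: True, r: True}


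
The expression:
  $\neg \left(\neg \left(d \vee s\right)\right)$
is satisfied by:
  {d: True, s: True}
  {d: True, s: False}
  {s: True, d: False}


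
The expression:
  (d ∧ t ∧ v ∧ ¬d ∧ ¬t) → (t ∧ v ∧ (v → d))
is always true.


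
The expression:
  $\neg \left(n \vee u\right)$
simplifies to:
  $\neg n \wedge \neg u$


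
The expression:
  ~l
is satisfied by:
  {l: False}


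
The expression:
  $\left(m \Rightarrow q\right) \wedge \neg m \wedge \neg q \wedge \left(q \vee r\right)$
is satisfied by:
  {r: True, q: False, m: False}


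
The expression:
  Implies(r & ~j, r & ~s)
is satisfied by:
  {j: True, s: False, r: False}
  {s: False, r: False, j: False}
  {j: True, r: True, s: False}
  {r: True, s: False, j: False}
  {j: True, s: True, r: False}
  {s: True, j: False, r: False}
  {j: True, r: True, s: True}


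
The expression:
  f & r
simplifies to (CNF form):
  f & r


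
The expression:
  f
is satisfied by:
  {f: True}


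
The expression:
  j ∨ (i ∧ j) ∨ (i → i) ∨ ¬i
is always true.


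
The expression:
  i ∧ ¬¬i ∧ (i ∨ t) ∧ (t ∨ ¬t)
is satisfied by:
  {i: True}


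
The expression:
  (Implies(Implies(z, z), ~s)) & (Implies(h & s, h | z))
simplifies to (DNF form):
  ~s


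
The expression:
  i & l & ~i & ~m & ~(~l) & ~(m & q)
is never true.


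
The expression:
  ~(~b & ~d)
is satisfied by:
  {b: True, d: True}
  {b: True, d: False}
  {d: True, b: False}


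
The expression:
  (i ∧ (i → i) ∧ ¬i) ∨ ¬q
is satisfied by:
  {q: False}


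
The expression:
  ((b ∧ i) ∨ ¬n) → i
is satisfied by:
  {i: True, n: True}
  {i: True, n: False}
  {n: True, i: False}


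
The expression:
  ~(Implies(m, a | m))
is never true.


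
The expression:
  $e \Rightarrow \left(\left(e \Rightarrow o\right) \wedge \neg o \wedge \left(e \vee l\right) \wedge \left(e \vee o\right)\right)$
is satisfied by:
  {e: False}


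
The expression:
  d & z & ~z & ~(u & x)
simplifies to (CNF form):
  False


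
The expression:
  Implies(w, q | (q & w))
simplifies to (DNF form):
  q | ~w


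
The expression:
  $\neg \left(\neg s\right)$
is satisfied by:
  {s: True}


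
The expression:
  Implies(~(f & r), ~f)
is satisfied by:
  {r: True, f: False}
  {f: False, r: False}
  {f: True, r: True}


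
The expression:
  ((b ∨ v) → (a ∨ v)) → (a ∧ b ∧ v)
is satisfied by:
  {b: True, v: False, a: False}
  {a: True, v: True, b: True}


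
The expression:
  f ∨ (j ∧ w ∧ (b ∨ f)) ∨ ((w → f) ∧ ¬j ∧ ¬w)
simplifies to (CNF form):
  (b ∨ f ∨ ¬j) ∧ (b ∨ f ∨ ¬w) ∧ (f ∨ j ∨ ¬j) ∧ (f ∨ j ∨ ¬w) ∧ (f ∨ w ∨ ¬j) ∧ (f ∨ w ∨ ¬w)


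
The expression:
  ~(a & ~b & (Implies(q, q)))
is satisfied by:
  {b: True, a: False}
  {a: False, b: False}
  {a: True, b: True}


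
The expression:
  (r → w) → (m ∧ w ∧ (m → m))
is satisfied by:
  {m: True, r: True, w: False}
  {r: True, w: False, m: False}
  {m: True, w: True, r: True}
  {m: True, w: True, r: False}


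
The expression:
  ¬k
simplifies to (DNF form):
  ¬k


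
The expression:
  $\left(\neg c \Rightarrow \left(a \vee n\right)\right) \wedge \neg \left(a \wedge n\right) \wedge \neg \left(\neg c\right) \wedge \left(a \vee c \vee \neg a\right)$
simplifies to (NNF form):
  $c \wedge \left(\neg a \vee \neg n\right)$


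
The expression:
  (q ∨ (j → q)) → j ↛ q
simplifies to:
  j ∧ ¬q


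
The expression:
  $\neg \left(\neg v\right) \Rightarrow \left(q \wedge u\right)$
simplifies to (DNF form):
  $\left(q \wedge u\right) \vee \neg v$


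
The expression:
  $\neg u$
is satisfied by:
  {u: False}


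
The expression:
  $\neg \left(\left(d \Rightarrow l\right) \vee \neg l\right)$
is never true.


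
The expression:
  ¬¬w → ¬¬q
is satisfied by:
  {q: True, w: False}
  {w: False, q: False}
  {w: True, q: True}


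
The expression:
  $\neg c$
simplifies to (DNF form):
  $\neg c$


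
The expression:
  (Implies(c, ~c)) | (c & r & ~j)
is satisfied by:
  {r: True, c: False, j: False}
  {r: False, c: False, j: False}
  {j: True, r: True, c: False}
  {j: True, r: False, c: False}
  {c: True, r: True, j: False}


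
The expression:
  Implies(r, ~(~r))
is always true.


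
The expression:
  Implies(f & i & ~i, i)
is always true.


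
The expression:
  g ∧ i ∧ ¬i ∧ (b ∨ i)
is never true.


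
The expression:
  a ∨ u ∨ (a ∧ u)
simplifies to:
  a ∨ u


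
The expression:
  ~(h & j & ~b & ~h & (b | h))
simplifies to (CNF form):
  True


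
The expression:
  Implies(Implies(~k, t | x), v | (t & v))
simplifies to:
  v | (~k & ~t & ~x)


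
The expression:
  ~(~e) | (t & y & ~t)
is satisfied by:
  {e: True}


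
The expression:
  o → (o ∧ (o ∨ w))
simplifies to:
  True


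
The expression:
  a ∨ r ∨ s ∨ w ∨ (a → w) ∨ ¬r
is always true.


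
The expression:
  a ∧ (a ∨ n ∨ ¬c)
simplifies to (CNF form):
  a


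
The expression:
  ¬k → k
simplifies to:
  k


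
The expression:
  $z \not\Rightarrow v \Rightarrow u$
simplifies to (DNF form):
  $u \vee v \vee \neg z$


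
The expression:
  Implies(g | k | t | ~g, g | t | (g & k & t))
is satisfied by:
  {t: True, g: True}
  {t: True, g: False}
  {g: True, t: False}


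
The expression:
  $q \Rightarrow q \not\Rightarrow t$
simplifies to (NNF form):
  $\neg q \vee \neg t$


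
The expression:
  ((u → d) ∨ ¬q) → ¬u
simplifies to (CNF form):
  (q ∨ ¬u) ∧ (¬d ∨ ¬u)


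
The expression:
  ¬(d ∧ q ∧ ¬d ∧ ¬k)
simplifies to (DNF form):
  True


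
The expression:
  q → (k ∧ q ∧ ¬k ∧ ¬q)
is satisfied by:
  {q: False}


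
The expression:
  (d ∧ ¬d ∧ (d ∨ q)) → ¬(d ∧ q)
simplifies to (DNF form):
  True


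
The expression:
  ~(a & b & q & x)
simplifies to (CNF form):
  ~a | ~b | ~q | ~x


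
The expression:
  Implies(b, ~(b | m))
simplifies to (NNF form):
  ~b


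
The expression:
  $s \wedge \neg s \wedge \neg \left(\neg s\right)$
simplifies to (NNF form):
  $\text{False}$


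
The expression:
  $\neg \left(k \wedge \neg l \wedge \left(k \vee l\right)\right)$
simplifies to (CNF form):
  $l \vee \neg k$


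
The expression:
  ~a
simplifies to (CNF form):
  ~a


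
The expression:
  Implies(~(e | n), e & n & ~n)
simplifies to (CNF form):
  e | n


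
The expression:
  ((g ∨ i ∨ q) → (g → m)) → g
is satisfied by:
  {g: True}


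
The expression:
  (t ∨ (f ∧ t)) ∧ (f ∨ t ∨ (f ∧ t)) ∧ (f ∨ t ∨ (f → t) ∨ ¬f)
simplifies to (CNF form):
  t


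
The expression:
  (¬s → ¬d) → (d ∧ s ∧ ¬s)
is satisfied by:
  {d: True, s: False}


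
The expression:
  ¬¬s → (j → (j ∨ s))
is always true.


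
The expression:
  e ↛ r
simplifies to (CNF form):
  e ∧ ¬r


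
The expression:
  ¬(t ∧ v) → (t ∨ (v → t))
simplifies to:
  t ∨ ¬v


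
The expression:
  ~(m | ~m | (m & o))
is never true.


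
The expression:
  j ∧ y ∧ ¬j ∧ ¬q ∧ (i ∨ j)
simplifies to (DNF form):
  False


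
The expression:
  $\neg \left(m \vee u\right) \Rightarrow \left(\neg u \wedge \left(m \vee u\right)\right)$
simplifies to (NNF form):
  $m \vee u$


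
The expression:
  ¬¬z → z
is always true.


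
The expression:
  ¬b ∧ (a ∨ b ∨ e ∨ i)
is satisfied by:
  {i: True, a: True, e: True, b: False}
  {i: True, a: True, e: False, b: False}
  {i: True, e: True, a: False, b: False}
  {i: True, e: False, a: False, b: False}
  {a: True, e: True, i: False, b: False}
  {a: True, e: False, i: False, b: False}
  {e: True, i: False, a: False, b: False}


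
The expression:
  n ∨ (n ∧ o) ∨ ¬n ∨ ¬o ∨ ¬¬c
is always true.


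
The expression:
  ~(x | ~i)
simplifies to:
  i & ~x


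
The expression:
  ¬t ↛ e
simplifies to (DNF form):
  ¬e ∧ ¬t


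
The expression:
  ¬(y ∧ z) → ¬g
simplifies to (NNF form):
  (y ∧ z) ∨ ¬g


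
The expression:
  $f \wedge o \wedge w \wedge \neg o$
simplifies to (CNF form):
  $\text{False}$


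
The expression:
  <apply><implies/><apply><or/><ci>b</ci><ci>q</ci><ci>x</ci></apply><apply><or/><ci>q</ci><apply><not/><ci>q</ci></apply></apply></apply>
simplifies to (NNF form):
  <true/>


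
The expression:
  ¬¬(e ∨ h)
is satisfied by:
  {e: True, h: True}
  {e: True, h: False}
  {h: True, e: False}


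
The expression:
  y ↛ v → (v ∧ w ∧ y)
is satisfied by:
  {v: True, y: False}
  {y: False, v: False}
  {y: True, v: True}


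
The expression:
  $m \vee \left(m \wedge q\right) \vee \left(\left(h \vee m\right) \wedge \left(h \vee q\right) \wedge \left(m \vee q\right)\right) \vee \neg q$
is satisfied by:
  {m: True, h: True, q: False}
  {m: True, h: False, q: False}
  {h: True, m: False, q: False}
  {m: False, h: False, q: False}
  {m: True, q: True, h: True}
  {m: True, q: True, h: False}
  {q: True, h: True, m: False}


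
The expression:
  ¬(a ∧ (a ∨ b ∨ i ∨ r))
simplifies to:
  ¬a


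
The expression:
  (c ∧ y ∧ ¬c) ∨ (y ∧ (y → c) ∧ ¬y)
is never true.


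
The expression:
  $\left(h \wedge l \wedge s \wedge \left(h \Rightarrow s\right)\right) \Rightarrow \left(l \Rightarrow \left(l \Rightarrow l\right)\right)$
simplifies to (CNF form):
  $\text{True}$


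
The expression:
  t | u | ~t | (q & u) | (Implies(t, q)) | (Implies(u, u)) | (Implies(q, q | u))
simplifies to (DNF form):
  True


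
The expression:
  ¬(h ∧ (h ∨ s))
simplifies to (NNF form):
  ¬h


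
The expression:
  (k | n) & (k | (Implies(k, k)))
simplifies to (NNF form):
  k | n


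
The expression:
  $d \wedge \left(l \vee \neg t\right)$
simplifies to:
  $d \wedge \left(l \vee \neg t\right)$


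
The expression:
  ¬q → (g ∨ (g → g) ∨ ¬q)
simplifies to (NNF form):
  True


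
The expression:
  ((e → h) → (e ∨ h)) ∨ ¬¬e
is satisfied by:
  {e: True, h: True}
  {e: True, h: False}
  {h: True, e: False}


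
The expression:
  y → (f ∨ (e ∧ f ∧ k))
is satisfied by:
  {f: True, y: False}
  {y: False, f: False}
  {y: True, f: True}


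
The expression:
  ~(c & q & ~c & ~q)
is always true.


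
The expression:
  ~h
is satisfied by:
  {h: False}


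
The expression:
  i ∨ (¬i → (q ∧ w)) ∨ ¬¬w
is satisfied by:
  {i: True, w: True}
  {i: True, w: False}
  {w: True, i: False}


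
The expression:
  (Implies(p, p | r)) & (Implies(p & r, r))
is always true.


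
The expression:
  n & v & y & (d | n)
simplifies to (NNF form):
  n & v & y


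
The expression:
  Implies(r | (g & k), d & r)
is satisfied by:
  {d: True, g: False, r: False, k: False}
  {k: False, g: False, d: False, r: False}
  {k: True, d: True, g: False, r: False}
  {k: True, g: False, d: False, r: False}
  {d: True, g: True, k: False, r: False}
  {g: True, k: False, d: False, r: False}
  {r: True, d: True, k: False, g: False}
  {r: True, k: True, d: True, g: False}
  {r: True, d: True, g: True, k: False}
  {r: True, k: True, d: True, g: True}


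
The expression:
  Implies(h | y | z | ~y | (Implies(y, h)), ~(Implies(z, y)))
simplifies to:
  z & ~y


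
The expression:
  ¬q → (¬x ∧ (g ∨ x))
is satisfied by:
  {q: True, g: True, x: False}
  {q: True, g: False, x: False}
  {x: True, q: True, g: True}
  {x: True, q: True, g: False}
  {g: True, x: False, q: False}


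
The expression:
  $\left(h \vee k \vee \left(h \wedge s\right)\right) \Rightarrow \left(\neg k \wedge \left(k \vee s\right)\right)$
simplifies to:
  $\neg k \wedge \left(s \vee \neg h\right)$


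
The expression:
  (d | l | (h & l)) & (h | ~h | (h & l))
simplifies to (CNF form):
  d | l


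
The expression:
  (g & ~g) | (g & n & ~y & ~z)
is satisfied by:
  {g: True, n: True, y: False, z: False}


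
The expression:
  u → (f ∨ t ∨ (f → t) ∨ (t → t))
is always true.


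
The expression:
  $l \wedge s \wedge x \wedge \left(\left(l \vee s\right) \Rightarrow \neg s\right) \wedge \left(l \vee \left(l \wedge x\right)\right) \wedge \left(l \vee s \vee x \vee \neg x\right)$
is never true.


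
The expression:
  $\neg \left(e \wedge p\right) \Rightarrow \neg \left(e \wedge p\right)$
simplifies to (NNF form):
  $\text{True}$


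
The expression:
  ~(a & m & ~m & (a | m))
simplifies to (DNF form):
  True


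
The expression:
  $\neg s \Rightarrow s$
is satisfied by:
  {s: True}


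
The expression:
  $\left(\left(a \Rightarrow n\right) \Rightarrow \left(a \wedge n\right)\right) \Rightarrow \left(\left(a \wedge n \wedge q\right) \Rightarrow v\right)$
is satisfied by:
  {v: True, n: False, a: False, q: False}
  {v: False, n: False, a: False, q: False}
  {q: True, v: True, n: False, a: False}
  {q: True, v: False, n: False, a: False}
  {a: True, v: True, n: False, q: False}
  {a: True, v: False, n: False, q: False}
  {q: True, a: True, v: True, n: False}
  {q: True, a: True, v: False, n: False}
  {n: True, v: True, q: False, a: False}
  {n: True, v: False, q: False, a: False}
  {q: True, n: True, v: True, a: False}
  {q: True, n: True, v: False, a: False}
  {a: True, n: True, v: True, q: False}
  {a: True, n: True, v: False, q: False}
  {a: True, n: True, q: True, v: True}


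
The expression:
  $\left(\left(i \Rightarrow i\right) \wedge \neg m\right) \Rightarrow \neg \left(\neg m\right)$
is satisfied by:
  {m: True}


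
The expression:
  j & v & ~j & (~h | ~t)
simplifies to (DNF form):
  False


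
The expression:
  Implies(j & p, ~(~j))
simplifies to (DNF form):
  True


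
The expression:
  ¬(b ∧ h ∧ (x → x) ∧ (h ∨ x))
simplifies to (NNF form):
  ¬b ∨ ¬h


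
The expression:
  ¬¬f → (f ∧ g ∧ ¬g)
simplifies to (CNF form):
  ¬f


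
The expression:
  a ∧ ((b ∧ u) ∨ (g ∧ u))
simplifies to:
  a ∧ u ∧ (b ∨ g)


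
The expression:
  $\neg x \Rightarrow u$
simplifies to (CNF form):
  $u \vee x$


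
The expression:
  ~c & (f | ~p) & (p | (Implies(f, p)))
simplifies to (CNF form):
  ~c & (f | ~p) & (p | ~f)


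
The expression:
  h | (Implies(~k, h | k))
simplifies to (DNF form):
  h | k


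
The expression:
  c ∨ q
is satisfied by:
  {q: True, c: True}
  {q: True, c: False}
  {c: True, q: False}


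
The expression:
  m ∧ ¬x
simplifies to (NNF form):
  m ∧ ¬x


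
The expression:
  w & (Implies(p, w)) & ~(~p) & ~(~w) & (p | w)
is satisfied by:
  {p: True, w: True}


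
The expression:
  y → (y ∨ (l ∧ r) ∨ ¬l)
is always true.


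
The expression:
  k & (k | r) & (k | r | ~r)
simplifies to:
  k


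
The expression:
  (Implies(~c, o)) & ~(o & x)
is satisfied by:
  {c: True, o: False, x: False}
  {x: True, c: True, o: False}
  {o: True, c: True, x: False}
  {o: True, c: False, x: False}


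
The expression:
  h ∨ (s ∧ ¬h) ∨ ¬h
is always true.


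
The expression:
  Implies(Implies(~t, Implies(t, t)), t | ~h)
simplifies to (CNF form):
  t | ~h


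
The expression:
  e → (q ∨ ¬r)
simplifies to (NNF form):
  q ∨ ¬e ∨ ¬r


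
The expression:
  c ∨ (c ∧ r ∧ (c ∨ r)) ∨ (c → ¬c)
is always true.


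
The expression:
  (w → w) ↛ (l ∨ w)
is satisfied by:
  {w: False, l: False}


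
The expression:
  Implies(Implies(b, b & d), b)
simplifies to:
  b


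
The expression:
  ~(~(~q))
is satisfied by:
  {q: False}


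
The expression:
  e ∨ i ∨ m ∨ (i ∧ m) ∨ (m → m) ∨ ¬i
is always true.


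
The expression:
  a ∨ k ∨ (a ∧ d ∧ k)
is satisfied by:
  {a: True, k: True}
  {a: True, k: False}
  {k: True, a: False}


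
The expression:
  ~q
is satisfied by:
  {q: False}


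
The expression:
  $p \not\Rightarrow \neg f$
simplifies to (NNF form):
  $f \wedge p$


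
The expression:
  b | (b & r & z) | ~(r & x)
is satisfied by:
  {b: True, x: False, r: False}
  {x: False, r: False, b: False}
  {r: True, b: True, x: False}
  {r: True, x: False, b: False}
  {b: True, x: True, r: False}
  {x: True, b: False, r: False}
  {r: True, x: True, b: True}


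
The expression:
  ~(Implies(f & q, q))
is never true.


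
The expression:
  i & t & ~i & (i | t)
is never true.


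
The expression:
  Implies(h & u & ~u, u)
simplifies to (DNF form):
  True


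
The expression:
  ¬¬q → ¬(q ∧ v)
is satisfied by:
  {v: False, q: False}
  {q: True, v: False}
  {v: True, q: False}


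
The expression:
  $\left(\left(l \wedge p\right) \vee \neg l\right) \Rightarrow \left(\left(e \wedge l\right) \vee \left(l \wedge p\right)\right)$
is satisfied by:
  {l: True}


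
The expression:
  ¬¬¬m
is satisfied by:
  {m: False}


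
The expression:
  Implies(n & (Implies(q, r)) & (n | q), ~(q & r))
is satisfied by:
  {q: False, n: False, r: False}
  {r: True, q: False, n: False}
  {n: True, q: False, r: False}
  {r: True, n: True, q: False}
  {q: True, r: False, n: False}
  {r: True, q: True, n: False}
  {n: True, q: True, r: False}


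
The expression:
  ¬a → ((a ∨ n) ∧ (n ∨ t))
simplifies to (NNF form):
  a ∨ n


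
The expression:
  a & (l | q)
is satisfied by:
  {a: True, q: True, l: True}
  {a: True, q: True, l: False}
  {a: True, l: True, q: False}


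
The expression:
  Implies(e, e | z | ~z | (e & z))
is always true.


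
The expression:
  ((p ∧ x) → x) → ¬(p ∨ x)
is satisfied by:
  {x: False, p: False}


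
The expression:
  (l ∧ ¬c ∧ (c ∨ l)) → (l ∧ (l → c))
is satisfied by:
  {c: True, l: False}
  {l: False, c: False}
  {l: True, c: True}


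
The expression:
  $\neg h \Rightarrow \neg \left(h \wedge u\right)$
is always true.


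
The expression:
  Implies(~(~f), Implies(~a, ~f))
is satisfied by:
  {a: True, f: False}
  {f: False, a: False}
  {f: True, a: True}


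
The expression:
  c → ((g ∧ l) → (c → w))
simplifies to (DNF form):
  w ∨ ¬c ∨ ¬g ∨ ¬l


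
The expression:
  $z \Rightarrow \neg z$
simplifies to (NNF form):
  $\neg z$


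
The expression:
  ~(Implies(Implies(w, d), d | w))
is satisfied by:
  {d: False, w: False}


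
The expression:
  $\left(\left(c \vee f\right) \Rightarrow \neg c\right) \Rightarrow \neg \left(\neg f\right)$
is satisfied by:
  {c: True, f: True}
  {c: True, f: False}
  {f: True, c: False}


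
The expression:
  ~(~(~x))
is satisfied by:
  {x: False}


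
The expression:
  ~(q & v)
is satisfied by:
  {v: False, q: False}
  {q: True, v: False}
  {v: True, q: False}


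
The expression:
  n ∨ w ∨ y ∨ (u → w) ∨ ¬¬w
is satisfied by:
  {n: True, y: True, w: True, u: False}
  {n: True, y: True, u: False, w: False}
  {n: True, w: True, u: False, y: False}
  {n: True, u: False, w: False, y: False}
  {y: True, w: True, u: False, n: False}
  {y: True, u: False, w: False, n: False}
  {w: True, y: False, u: False, n: False}
  {y: False, u: False, w: False, n: False}
  {y: True, n: True, u: True, w: True}
  {y: True, n: True, u: True, w: False}
  {n: True, u: True, w: True, y: False}
  {n: True, u: True, y: False, w: False}
  {w: True, u: True, y: True, n: False}
  {u: True, y: True, n: False, w: False}
  {u: True, w: True, n: False, y: False}


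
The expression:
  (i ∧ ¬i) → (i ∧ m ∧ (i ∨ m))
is always true.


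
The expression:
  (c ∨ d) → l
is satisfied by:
  {l: True, d: False, c: False}
  {l: True, c: True, d: False}
  {l: True, d: True, c: False}
  {l: True, c: True, d: True}
  {c: False, d: False, l: False}


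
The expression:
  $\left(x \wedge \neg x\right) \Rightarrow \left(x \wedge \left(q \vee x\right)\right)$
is always true.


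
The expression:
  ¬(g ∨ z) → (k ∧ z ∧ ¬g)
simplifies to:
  g ∨ z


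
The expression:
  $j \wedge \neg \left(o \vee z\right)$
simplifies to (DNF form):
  $j \wedge \neg o \wedge \neg z$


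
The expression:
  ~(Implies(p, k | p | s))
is never true.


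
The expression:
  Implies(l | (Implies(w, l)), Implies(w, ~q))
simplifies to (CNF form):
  ~l | ~q | ~w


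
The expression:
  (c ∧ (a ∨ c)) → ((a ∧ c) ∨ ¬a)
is always true.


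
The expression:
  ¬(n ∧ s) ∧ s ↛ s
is never true.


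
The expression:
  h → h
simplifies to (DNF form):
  True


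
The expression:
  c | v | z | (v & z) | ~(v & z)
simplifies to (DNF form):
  True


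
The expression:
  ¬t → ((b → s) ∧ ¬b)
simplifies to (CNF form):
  t ∨ ¬b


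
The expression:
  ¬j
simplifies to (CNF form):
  ¬j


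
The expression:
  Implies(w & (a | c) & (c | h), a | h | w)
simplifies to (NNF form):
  True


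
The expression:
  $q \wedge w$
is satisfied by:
  {w: True, q: True}


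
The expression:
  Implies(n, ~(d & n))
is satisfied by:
  {d: False, n: False}
  {n: True, d: False}
  {d: True, n: False}


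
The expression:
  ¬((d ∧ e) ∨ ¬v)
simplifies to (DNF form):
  (v ∧ ¬d) ∨ (v ∧ ¬e)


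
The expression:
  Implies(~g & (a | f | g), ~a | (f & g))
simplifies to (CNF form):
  g | ~a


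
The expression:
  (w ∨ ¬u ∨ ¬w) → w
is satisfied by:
  {w: True}


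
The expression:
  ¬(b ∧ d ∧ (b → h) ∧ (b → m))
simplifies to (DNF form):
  ¬b ∨ ¬d ∨ ¬h ∨ ¬m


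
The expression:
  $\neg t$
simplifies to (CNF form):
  $\neg t$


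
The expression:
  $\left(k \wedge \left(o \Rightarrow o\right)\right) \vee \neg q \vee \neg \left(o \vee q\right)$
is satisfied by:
  {k: True, q: False}
  {q: False, k: False}
  {q: True, k: True}


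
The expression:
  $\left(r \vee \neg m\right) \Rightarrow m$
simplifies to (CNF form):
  $m$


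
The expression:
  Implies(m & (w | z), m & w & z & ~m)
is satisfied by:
  {z: False, m: False, w: False}
  {w: True, z: False, m: False}
  {z: True, w: False, m: False}
  {w: True, z: True, m: False}
  {m: True, w: False, z: False}


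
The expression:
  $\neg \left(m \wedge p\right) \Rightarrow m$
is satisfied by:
  {m: True}


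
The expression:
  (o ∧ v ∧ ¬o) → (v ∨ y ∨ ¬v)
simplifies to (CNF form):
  True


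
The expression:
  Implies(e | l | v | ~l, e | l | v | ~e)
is always true.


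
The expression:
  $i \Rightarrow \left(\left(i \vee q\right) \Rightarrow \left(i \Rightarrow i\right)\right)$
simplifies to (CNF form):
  $\text{True}$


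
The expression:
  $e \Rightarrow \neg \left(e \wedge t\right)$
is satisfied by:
  {e: False, t: False}
  {t: True, e: False}
  {e: True, t: False}


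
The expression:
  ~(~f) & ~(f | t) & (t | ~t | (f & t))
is never true.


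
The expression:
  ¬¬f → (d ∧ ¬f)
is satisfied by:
  {f: False}


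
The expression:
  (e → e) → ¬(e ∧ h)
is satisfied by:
  {h: False, e: False}
  {e: True, h: False}
  {h: True, e: False}


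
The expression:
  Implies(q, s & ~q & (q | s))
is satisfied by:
  {q: False}


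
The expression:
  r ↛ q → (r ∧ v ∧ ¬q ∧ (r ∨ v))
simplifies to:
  q ∨ v ∨ ¬r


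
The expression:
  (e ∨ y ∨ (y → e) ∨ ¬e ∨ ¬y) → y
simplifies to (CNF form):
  y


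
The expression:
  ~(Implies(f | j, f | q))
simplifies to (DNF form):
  j & ~f & ~q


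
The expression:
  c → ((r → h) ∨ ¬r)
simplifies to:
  h ∨ ¬c ∨ ¬r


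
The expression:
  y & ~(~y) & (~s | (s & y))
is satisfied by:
  {y: True}


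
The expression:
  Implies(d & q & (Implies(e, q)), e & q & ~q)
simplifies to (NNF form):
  ~d | ~q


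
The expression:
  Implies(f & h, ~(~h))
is always true.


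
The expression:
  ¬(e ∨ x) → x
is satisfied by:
  {x: True, e: True}
  {x: True, e: False}
  {e: True, x: False}


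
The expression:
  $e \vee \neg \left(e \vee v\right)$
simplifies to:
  $e \vee \neg v$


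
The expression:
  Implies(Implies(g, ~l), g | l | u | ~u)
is always true.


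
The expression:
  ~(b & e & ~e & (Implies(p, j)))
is always true.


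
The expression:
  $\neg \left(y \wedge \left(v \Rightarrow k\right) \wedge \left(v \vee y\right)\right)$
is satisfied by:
  {v: True, y: False, k: False}
  {v: False, y: False, k: False}
  {k: True, v: True, y: False}
  {k: True, v: False, y: False}
  {y: True, v: True, k: False}


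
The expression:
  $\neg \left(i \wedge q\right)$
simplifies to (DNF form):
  $\neg i \vee \neg q$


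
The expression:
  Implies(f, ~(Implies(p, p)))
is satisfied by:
  {f: False}


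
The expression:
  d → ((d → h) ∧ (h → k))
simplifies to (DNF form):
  (h ∧ k) ∨ ¬d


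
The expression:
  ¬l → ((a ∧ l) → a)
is always true.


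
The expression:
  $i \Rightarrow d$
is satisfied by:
  {d: True, i: False}
  {i: False, d: False}
  {i: True, d: True}


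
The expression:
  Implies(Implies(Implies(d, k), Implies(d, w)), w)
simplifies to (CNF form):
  (d | w) & (k | w)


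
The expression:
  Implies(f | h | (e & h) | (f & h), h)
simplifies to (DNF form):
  h | ~f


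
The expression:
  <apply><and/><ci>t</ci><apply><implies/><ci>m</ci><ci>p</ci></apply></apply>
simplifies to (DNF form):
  <apply><or/><apply><and/><ci>p</ci><ci>t</ci></apply><apply><and/><ci>t</ci><apply><not/><ci>m</ci></apply></apply></apply>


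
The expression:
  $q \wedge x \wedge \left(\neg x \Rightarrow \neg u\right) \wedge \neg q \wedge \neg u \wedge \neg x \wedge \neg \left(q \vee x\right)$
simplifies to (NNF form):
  $\text{False}$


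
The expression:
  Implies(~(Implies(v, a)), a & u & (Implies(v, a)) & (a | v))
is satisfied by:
  {a: True, v: False}
  {v: False, a: False}
  {v: True, a: True}


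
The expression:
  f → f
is always true.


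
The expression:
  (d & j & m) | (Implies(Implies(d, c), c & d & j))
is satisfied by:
  {j: True, d: True, c: False}
  {d: True, c: False, j: False}
  {c: True, j: True, d: True}


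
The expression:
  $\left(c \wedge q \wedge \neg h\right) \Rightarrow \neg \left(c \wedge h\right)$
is always true.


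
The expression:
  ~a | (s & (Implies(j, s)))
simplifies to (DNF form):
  s | ~a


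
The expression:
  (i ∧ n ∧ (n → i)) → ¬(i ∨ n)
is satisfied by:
  {n: False, i: False}
  {i: True, n: False}
  {n: True, i: False}


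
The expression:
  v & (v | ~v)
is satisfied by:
  {v: True}


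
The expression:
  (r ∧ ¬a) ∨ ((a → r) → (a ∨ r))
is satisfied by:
  {r: True, a: True}
  {r: True, a: False}
  {a: True, r: False}


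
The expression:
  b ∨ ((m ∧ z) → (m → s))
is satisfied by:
  {s: True, b: True, m: False, z: False}
  {s: True, m: False, z: False, b: False}
  {b: True, m: False, z: False, s: False}
  {b: False, m: False, z: False, s: False}
  {s: True, z: True, b: True, m: False}
  {s: True, z: True, b: False, m: False}
  {z: True, b: True, s: False, m: False}
  {z: True, s: False, m: False, b: False}
  {b: True, s: True, m: True, z: False}
  {s: True, m: True, b: False, z: False}
  {b: True, m: True, s: False, z: False}
  {m: True, s: False, z: False, b: False}
  {s: True, z: True, m: True, b: True}
  {s: True, z: True, m: True, b: False}
  {z: True, m: True, b: True, s: False}


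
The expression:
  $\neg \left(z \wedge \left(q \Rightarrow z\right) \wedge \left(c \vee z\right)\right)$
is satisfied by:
  {z: False}


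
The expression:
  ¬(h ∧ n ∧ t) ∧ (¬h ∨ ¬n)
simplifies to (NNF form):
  ¬h ∨ ¬n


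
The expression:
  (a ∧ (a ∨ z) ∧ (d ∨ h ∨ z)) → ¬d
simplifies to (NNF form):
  ¬a ∨ ¬d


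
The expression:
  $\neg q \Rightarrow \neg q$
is always true.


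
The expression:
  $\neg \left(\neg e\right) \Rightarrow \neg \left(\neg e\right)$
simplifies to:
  $\text{True}$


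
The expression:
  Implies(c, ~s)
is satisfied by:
  {s: False, c: False}
  {c: True, s: False}
  {s: True, c: False}


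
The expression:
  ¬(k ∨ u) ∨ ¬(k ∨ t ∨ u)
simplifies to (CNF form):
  ¬k ∧ ¬u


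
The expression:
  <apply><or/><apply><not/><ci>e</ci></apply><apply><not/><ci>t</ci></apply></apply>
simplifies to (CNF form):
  <apply><or/><apply><not/><ci>e</ci></apply><apply><not/><ci>t</ci></apply></apply>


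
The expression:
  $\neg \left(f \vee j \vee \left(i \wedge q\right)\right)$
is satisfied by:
  {q: False, i: False, f: False, j: False}
  {i: True, j: False, q: False, f: False}
  {q: True, j: False, i: False, f: False}


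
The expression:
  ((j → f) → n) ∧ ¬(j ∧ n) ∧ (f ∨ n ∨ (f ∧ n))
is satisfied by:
  {n: True, j: False}


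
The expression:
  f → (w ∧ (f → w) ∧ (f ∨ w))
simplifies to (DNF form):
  w ∨ ¬f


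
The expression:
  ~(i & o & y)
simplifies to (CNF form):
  ~i | ~o | ~y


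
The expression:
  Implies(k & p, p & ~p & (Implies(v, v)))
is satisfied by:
  {p: False, k: False}
  {k: True, p: False}
  {p: True, k: False}


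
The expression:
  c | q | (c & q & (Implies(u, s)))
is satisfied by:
  {q: True, c: True}
  {q: True, c: False}
  {c: True, q: False}


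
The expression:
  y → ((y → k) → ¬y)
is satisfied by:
  {k: False, y: False}
  {y: True, k: False}
  {k: True, y: False}


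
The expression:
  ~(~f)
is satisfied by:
  {f: True}


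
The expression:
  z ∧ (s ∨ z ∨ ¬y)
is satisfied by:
  {z: True}


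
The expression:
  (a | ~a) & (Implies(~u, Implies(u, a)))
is always true.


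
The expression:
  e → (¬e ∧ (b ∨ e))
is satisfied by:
  {e: False}


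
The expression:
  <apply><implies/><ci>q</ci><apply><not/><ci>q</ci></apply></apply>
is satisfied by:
  {q: False}


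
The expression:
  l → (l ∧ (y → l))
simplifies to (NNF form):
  True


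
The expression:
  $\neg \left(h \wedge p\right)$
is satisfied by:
  {p: False, h: False}
  {h: True, p: False}
  {p: True, h: False}


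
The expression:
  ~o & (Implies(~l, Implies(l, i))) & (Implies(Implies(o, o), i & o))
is never true.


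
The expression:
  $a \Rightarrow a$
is always true.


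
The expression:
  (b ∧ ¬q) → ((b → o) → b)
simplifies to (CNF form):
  True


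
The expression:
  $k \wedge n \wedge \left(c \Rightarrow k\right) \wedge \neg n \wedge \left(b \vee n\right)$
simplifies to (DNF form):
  $\text{False}$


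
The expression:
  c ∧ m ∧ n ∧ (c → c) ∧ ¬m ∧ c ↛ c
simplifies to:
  False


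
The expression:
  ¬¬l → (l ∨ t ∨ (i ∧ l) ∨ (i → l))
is always true.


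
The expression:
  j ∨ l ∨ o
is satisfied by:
  {o: True, l: True, j: True}
  {o: True, l: True, j: False}
  {o: True, j: True, l: False}
  {o: True, j: False, l: False}
  {l: True, j: True, o: False}
  {l: True, j: False, o: False}
  {j: True, l: False, o: False}


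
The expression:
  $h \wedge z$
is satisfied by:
  {h: True, z: True}


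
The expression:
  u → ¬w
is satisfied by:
  {w: False, u: False}
  {u: True, w: False}
  {w: True, u: False}


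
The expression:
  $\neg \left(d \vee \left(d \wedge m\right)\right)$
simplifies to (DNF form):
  $\neg d$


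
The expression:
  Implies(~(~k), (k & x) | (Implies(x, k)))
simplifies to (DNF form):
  True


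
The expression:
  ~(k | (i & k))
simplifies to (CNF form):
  ~k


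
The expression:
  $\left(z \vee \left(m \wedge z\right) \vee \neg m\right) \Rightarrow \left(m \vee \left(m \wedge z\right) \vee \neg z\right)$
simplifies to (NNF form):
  $m \vee \neg z$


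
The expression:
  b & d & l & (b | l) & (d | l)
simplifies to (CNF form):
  b & d & l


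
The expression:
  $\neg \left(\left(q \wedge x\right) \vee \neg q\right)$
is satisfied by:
  {q: True, x: False}


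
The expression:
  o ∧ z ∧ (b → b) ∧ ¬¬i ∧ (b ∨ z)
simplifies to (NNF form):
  i ∧ o ∧ z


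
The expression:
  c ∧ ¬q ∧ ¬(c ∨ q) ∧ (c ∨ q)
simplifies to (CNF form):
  False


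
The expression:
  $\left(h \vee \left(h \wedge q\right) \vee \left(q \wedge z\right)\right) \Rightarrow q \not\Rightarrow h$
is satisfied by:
  {h: False}


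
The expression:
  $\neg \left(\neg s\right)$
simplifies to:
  $s$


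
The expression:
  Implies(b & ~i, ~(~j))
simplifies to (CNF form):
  i | j | ~b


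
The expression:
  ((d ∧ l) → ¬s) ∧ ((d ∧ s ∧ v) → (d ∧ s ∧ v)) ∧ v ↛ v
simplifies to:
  False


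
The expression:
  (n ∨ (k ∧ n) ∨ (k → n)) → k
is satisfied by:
  {k: True}


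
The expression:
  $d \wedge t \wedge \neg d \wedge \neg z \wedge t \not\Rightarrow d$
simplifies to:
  $\text{False}$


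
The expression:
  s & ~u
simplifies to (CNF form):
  s & ~u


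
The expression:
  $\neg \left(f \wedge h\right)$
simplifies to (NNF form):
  $\neg f \vee \neg h$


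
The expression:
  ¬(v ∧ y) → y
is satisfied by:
  {y: True}


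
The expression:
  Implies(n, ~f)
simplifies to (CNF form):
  ~f | ~n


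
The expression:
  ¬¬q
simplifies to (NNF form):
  q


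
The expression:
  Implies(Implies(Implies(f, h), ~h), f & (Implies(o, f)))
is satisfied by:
  {h: True, f: True}
  {h: True, f: False}
  {f: True, h: False}


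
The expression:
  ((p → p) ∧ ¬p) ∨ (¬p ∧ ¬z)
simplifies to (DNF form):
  ¬p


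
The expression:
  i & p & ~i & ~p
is never true.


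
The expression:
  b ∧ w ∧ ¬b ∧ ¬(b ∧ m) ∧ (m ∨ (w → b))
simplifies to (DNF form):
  False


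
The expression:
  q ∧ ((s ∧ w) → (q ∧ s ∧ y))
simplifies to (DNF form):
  (q ∧ y) ∨ (q ∧ ¬s) ∨ (q ∧ ¬w)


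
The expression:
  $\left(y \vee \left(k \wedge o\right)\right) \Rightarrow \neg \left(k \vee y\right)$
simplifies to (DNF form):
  $\left(\neg k \wedge \neg y\right) \vee \left(\neg o \wedge \neg y\right)$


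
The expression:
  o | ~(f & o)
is always true.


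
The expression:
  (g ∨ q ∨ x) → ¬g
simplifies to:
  ¬g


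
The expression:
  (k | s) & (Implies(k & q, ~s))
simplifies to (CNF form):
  (k | s) & (s | ~s) & (k | s | ~k) & (k | s | ~q) & (k | ~k | ~q) & (s | ~k | ~s) & (s | ~q | ~s) & (~k | ~q | ~s)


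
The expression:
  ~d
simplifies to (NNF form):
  ~d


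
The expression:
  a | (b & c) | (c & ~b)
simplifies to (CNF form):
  a | c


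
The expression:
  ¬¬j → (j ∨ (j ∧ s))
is always true.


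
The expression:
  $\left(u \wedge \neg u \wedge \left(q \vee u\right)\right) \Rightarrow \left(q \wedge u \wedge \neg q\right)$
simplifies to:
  $\text{True}$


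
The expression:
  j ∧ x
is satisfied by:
  {j: True, x: True}


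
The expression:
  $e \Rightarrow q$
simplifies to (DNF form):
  $q \vee \neg e$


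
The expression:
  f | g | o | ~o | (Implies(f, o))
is always true.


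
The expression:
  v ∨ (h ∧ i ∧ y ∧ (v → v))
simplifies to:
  v ∨ (h ∧ i ∧ y)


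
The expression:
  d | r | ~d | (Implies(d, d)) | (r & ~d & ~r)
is always true.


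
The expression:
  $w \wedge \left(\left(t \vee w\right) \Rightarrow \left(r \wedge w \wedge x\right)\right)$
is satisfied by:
  {r: True, w: True, x: True}


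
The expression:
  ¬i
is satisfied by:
  {i: False}


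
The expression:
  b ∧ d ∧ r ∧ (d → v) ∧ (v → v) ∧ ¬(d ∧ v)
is never true.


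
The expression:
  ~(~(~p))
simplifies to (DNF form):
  ~p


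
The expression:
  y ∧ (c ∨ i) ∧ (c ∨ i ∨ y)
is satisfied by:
  {i: True, c: True, y: True}
  {i: True, y: True, c: False}
  {c: True, y: True, i: False}


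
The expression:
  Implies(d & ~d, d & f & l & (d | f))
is always true.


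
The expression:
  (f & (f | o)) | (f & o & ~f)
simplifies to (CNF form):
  f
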